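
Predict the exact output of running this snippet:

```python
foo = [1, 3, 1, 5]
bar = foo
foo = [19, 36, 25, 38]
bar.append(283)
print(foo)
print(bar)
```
[19, 36, 25, 38]
[1, 3, 1, 5, 283]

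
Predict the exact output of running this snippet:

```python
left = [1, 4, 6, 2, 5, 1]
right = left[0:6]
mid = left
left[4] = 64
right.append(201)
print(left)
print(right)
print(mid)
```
[1, 4, 6, 2, 64, 1]
[1, 4, 6, 2, 5, 1, 201]
[1, 4, 6, 2, 64, 1]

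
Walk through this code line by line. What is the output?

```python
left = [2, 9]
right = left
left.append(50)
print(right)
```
[2, 9, 50]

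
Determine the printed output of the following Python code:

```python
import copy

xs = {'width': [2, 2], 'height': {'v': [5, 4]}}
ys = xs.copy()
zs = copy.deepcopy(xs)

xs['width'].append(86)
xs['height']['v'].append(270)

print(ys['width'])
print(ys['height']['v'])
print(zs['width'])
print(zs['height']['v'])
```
[2, 2, 86]
[5, 4, 270]
[2, 2]
[5, 4]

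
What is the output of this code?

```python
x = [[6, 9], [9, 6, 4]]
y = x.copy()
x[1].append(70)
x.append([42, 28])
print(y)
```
[[6, 9], [9, 6, 4, 70]]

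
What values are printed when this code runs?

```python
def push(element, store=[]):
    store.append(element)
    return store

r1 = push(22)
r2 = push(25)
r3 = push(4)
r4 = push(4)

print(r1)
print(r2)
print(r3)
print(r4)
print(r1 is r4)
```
[22, 25, 4, 4]
[22, 25, 4, 4]
[22, 25, 4, 4]
[22, 25, 4, 4]
True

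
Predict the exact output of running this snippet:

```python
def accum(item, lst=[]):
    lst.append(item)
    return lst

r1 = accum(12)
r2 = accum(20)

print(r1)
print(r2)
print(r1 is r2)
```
[12, 20]
[12, 20]
True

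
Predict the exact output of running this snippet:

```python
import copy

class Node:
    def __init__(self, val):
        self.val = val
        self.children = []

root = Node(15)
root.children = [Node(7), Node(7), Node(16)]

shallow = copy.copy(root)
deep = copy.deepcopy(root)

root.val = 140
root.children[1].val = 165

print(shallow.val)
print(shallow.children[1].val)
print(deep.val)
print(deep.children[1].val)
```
15
165
15
7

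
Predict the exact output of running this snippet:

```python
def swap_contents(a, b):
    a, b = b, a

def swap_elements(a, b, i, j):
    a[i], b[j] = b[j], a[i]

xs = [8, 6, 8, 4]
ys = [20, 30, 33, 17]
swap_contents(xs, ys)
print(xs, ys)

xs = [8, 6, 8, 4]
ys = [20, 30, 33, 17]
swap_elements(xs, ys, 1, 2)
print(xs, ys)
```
[8, 6, 8, 4] [20, 30, 33, 17]
[8, 33, 8, 4] [20, 30, 6, 17]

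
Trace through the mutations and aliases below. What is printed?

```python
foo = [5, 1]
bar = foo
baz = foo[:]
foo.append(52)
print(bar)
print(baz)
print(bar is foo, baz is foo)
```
[5, 1, 52]
[5, 1]
True False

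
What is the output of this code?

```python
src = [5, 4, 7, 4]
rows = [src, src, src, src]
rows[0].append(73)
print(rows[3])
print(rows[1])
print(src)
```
[5, 4, 7, 4, 73]
[5, 4, 7, 4, 73]
[5, 4, 7, 4, 73]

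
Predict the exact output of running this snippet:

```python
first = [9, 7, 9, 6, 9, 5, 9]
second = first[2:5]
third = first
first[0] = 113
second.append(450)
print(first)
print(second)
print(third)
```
[113, 7, 9, 6, 9, 5, 9]
[9, 6, 9, 450]
[113, 7, 9, 6, 9, 5, 9]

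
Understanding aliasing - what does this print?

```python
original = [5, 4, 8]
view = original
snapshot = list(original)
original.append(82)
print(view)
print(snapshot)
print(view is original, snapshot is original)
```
[5, 4, 8, 82]
[5, 4, 8]
True False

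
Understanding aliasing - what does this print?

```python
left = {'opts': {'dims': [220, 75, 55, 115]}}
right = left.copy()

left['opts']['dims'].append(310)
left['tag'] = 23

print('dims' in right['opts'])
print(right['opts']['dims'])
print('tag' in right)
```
True
[220, 75, 55, 115, 310]
False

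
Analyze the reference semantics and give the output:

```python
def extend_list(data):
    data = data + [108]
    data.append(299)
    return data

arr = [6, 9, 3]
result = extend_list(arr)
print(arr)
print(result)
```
[6, 9, 3]
[6, 9, 3, 108, 299]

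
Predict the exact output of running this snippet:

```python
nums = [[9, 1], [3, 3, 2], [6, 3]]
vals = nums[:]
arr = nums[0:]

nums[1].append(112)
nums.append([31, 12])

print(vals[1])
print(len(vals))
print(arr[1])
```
[3, 3, 2, 112]
3
[3, 3, 2, 112]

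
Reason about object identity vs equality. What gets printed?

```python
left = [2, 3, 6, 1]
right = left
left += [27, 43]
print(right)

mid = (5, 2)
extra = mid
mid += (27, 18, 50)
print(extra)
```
[2, 3, 6, 1, 27, 43]
(5, 2)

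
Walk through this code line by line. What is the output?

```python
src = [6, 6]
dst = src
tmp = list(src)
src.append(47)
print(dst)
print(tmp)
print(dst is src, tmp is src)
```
[6, 6, 47]
[6, 6]
True False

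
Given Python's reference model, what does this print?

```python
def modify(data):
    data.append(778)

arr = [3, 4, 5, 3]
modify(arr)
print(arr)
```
[3, 4, 5, 3, 778]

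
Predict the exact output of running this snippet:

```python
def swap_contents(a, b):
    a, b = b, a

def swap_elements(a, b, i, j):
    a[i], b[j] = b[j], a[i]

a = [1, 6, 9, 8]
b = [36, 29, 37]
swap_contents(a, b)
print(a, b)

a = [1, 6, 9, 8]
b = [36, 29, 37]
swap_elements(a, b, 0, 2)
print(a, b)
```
[1, 6, 9, 8] [36, 29, 37]
[37, 6, 9, 8] [36, 29, 1]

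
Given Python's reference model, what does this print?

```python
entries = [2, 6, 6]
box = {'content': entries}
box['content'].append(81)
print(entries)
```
[2, 6, 6, 81]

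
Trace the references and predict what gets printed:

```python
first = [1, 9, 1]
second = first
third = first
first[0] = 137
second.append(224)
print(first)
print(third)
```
[137, 9, 1, 224]
[137, 9, 1, 224]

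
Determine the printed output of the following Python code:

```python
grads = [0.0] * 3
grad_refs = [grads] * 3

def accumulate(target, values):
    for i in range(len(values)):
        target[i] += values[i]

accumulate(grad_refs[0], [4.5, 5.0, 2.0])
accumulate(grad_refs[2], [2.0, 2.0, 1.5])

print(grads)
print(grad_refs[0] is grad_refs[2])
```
[6.5, 7.0, 3.5]
True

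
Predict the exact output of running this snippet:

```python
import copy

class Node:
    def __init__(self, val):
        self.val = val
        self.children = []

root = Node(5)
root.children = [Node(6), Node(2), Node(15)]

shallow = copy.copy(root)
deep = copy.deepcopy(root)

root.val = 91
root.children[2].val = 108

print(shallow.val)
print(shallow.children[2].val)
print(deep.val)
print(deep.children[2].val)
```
5
108
5
15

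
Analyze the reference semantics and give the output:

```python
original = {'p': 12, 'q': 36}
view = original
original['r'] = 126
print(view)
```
{'p': 12, 'q': 36, 'r': 126}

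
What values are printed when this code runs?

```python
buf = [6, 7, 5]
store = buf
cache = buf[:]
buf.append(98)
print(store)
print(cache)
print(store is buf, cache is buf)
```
[6, 7, 5, 98]
[6, 7, 5]
True False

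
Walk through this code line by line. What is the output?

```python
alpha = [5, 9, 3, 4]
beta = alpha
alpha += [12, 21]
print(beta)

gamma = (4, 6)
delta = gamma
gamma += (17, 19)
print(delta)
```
[5, 9, 3, 4, 12, 21]
(4, 6)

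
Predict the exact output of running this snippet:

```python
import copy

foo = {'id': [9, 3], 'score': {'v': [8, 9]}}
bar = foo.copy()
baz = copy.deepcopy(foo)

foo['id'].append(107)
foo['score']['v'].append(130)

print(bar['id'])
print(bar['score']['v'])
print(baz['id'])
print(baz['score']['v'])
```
[9, 3, 107]
[8, 9, 130]
[9, 3]
[8, 9]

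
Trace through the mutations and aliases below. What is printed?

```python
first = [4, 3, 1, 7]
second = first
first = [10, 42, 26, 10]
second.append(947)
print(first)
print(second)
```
[10, 42, 26, 10]
[4, 3, 1, 7, 947]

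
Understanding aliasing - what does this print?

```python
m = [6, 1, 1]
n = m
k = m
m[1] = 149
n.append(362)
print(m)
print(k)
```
[6, 149, 1, 362]
[6, 149, 1, 362]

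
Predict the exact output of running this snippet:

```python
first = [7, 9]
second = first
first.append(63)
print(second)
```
[7, 9, 63]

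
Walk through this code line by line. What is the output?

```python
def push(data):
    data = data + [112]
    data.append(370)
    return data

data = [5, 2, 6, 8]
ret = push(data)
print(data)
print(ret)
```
[5, 2, 6, 8]
[5, 2, 6, 8, 112, 370]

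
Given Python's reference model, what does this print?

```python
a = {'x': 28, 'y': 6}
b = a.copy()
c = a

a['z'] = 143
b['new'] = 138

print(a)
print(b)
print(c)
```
{'x': 28, 'y': 6, 'z': 143}
{'x': 28, 'y': 6, 'new': 138}
{'x': 28, 'y': 6, 'z': 143}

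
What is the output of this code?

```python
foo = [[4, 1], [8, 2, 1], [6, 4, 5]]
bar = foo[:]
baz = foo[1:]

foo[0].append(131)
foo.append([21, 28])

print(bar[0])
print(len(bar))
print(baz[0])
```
[4, 1, 131]
3
[8, 2, 1]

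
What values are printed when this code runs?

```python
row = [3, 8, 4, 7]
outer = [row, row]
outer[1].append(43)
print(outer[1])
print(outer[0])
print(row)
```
[3, 8, 4, 7, 43]
[3, 8, 4, 7, 43]
[3, 8, 4, 7, 43]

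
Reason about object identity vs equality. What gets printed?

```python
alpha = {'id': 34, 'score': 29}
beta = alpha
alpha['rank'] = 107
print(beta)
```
{'id': 34, 'score': 29, 'rank': 107}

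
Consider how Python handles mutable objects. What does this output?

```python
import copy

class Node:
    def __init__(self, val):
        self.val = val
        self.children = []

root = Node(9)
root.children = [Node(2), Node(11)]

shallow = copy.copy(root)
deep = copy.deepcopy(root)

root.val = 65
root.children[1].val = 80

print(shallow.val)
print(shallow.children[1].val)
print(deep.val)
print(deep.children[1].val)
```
9
80
9
11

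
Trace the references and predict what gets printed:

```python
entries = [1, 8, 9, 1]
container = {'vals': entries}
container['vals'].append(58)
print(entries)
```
[1, 8, 9, 1, 58]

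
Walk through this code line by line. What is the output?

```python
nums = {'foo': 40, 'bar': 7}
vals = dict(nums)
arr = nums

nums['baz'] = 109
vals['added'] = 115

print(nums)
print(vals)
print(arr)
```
{'foo': 40, 'bar': 7, 'baz': 109}
{'foo': 40, 'bar': 7, 'added': 115}
{'foo': 40, 'bar': 7, 'baz': 109}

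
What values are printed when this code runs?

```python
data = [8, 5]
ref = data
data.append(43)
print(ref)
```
[8, 5, 43]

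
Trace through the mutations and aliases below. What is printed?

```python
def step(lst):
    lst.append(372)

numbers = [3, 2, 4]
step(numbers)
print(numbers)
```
[3, 2, 4, 372]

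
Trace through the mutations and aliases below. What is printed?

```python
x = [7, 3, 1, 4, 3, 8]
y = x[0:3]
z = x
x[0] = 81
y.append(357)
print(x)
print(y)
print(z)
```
[81, 3, 1, 4, 3, 8]
[7, 3, 1, 357]
[81, 3, 1, 4, 3, 8]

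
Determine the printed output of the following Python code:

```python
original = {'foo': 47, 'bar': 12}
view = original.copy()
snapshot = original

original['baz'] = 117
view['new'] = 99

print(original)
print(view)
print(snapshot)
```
{'foo': 47, 'bar': 12, 'baz': 117}
{'foo': 47, 'bar': 12, 'new': 99}
{'foo': 47, 'bar': 12, 'baz': 117}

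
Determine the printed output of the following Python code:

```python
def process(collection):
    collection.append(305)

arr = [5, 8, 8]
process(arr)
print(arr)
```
[5, 8, 8, 305]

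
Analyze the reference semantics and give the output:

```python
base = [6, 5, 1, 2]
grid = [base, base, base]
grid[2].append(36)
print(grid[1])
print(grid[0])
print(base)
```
[6, 5, 1, 2, 36]
[6, 5, 1, 2, 36]
[6, 5, 1, 2, 36]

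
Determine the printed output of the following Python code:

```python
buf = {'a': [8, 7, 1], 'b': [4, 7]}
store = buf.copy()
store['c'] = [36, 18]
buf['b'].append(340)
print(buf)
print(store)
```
{'a': [8, 7, 1], 'b': [4, 7, 340]}
{'a': [8, 7, 1], 'b': [4, 7, 340], 'c': [36, 18]}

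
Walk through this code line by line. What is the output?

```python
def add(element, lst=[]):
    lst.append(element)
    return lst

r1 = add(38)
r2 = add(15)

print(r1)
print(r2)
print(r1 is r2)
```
[38, 15]
[38, 15]
True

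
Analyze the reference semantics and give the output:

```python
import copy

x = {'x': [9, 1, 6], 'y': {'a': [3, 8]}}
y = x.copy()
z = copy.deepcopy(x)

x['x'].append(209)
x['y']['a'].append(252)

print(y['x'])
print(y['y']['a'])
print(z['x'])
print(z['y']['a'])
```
[9, 1, 6, 209]
[3, 8, 252]
[9, 1, 6]
[3, 8]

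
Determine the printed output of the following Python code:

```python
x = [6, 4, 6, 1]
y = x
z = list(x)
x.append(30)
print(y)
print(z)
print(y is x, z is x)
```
[6, 4, 6, 1, 30]
[6, 4, 6, 1]
True False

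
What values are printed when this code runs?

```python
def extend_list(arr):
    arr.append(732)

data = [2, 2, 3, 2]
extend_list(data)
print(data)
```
[2, 2, 3, 2, 732]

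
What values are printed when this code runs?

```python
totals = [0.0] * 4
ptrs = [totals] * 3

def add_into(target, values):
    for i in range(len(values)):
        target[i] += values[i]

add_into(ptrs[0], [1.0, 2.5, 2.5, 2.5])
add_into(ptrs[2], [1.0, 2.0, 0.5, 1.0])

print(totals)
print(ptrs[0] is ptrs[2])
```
[2.0, 4.5, 3.0, 3.5]
True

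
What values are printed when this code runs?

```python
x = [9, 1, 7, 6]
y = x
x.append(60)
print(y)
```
[9, 1, 7, 6, 60]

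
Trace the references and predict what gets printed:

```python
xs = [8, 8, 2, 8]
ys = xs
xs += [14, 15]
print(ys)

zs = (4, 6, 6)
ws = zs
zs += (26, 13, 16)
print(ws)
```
[8, 8, 2, 8, 14, 15]
(4, 6, 6)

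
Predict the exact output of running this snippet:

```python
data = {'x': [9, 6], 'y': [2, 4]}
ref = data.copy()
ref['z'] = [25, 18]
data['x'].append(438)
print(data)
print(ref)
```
{'x': [9, 6, 438], 'y': [2, 4]}
{'x': [9, 6, 438], 'y': [2, 4], 'z': [25, 18]}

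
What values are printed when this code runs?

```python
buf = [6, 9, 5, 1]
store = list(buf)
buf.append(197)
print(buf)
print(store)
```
[6, 9, 5, 1, 197]
[6, 9, 5, 1]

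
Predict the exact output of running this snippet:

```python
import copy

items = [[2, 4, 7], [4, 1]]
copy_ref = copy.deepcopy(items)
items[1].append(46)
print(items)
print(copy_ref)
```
[[2, 4, 7], [4, 1, 46]]
[[2, 4, 7], [4, 1]]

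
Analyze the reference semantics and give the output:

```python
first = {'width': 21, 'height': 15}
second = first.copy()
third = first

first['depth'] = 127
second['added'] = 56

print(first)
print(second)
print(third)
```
{'width': 21, 'height': 15, 'depth': 127}
{'width': 21, 'height': 15, 'added': 56}
{'width': 21, 'height': 15, 'depth': 127}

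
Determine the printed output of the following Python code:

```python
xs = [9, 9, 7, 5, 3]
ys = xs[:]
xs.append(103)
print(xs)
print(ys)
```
[9, 9, 7, 5, 3, 103]
[9, 9, 7, 5, 3]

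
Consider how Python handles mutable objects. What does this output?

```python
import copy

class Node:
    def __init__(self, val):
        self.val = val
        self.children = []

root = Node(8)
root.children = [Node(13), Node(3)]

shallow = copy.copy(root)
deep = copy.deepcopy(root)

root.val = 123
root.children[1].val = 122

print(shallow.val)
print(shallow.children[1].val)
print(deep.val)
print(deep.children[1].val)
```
8
122
8
3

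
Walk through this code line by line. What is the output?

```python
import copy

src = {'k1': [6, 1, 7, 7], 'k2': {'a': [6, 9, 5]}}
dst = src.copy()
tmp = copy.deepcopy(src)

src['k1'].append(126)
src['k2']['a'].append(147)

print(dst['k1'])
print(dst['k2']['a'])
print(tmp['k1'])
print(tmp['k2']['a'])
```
[6, 1, 7, 7, 126]
[6, 9, 5, 147]
[6, 1, 7, 7]
[6, 9, 5]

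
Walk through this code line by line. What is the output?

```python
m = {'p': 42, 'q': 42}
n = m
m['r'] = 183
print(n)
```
{'p': 42, 'q': 42, 'r': 183}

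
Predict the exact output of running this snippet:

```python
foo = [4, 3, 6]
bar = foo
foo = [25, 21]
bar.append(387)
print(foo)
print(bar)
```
[25, 21]
[4, 3, 6, 387]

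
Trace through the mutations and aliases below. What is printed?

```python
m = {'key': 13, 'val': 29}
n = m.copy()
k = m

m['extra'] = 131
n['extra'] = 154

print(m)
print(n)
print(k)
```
{'key': 13, 'val': 29, 'extra': 131}
{'key': 13, 'val': 29, 'extra': 154}
{'key': 13, 'val': 29, 'extra': 131}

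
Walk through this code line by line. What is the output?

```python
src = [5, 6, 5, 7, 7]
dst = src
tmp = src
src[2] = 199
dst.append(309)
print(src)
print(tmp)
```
[5, 6, 199, 7, 7, 309]
[5, 6, 199, 7, 7, 309]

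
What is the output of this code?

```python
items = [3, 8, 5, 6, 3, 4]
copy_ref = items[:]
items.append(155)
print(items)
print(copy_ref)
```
[3, 8, 5, 6, 3, 4, 155]
[3, 8, 5, 6, 3, 4]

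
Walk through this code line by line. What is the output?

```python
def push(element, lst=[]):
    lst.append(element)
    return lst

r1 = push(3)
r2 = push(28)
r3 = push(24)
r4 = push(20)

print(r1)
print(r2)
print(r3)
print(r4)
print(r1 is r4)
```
[3, 28, 24, 20]
[3, 28, 24, 20]
[3, 28, 24, 20]
[3, 28, 24, 20]
True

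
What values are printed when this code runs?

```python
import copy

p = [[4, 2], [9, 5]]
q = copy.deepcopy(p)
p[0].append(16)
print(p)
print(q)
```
[[4, 2, 16], [9, 5]]
[[4, 2], [9, 5]]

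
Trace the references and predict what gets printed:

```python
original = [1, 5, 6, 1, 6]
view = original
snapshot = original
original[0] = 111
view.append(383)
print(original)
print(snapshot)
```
[111, 5, 6, 1, 6, 383]
[111, 5, 6, 1, 6, 383]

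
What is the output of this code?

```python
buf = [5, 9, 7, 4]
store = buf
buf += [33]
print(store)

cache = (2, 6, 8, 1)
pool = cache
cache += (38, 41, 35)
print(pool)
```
[5, 9, 7, 4, 33]
(2, 6, 8, 1)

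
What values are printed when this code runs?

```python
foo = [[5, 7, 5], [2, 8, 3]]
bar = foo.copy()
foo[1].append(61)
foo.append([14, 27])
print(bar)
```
[[5, 7, 5], [2, 8, 3, 61]]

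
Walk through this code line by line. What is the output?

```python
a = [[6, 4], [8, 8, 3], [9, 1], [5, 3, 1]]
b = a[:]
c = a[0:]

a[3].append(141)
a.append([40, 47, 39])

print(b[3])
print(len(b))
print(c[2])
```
[5, 3, 1, 141]
4
[9, 1]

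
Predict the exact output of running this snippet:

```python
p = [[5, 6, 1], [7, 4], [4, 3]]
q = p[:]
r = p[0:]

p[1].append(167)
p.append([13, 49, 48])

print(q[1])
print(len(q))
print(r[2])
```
[7, 4, 167]
3
[4, 3]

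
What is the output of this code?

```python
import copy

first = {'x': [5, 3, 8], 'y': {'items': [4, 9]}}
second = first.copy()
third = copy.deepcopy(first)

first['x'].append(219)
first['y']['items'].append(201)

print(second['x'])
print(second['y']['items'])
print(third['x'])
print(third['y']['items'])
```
[5, 3, 8, 219]
[4, 9, 201]
[5, 3, 8]
[4, 9]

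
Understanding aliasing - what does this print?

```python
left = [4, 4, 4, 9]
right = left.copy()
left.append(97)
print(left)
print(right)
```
[4, 4, 4, 9, 97]
[4, 4, 4, 9]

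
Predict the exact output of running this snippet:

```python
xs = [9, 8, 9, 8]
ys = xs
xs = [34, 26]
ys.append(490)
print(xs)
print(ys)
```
[34, 26]
[9, 8, 9, 8, 490]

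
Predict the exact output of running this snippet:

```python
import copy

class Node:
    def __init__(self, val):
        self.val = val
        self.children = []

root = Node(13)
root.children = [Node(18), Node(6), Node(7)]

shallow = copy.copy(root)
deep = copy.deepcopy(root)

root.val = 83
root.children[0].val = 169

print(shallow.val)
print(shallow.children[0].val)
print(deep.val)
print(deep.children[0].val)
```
13
169
13
18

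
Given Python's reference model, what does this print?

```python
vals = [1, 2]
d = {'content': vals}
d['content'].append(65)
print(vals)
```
[1, 2, 65]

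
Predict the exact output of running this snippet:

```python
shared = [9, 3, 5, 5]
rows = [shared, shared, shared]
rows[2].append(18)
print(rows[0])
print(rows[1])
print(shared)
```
[9, 3, 5, 5, 18]
[9, 3, 5, 5, 18]
[9, 3, 5, 5, 18]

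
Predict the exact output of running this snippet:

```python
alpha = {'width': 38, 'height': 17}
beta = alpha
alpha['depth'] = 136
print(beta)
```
{'width': 38, 'height': 17, 'depth': 136}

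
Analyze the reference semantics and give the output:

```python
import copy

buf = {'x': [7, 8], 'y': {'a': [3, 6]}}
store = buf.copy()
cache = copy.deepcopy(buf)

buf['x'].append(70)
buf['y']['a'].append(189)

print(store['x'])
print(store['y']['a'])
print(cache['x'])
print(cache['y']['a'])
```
[7, 8, 70]
[3, 6, 189]
[7, 8]
[3, 6]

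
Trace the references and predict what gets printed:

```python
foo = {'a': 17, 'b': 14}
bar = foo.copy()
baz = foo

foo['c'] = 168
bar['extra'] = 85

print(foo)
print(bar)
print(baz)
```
{'a': 17, 'b': 14, 'c': 168}
{'a': 17, 'b': 14, 'extra': 85}
{'a': 17, 'b': 14, 'c': 168}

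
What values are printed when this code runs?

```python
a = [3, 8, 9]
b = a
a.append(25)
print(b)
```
[3, 8, 9, 25]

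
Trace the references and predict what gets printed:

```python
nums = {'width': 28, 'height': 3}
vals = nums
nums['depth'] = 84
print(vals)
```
{'width': 28, 'height': 3, 'depth': 84}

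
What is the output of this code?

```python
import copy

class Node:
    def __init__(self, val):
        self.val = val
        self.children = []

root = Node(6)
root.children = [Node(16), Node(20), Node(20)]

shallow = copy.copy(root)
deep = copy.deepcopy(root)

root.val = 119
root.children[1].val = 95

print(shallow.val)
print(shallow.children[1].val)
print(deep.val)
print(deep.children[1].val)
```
6
95
6
20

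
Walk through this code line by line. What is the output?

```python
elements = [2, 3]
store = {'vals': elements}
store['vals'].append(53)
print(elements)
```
[2, 3, 53]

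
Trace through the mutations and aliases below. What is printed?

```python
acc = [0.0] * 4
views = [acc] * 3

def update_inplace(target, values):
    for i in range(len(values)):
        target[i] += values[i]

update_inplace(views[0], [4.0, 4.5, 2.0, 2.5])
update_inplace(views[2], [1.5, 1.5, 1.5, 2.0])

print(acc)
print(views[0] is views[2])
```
[5.5, 6.0, 3.5, 4.5]
True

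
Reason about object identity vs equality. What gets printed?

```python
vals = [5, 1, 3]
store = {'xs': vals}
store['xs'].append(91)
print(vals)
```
[5, 1, 3, 91]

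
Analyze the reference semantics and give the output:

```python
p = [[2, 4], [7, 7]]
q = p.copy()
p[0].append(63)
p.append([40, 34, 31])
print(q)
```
[[2, 4, 63], [7, 7]]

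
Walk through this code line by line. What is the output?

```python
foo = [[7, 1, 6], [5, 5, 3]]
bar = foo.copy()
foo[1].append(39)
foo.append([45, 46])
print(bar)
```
[[7, 1, 6], [5, 5, 3, 39]]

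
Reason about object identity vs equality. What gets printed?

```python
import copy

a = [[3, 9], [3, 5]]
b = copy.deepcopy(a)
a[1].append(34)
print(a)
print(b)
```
[[3, 9], [3, 5, 34]]
[[3, 9], [3, 5]]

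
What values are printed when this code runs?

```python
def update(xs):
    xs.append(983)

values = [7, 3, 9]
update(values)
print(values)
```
[7, 3, 9, 983]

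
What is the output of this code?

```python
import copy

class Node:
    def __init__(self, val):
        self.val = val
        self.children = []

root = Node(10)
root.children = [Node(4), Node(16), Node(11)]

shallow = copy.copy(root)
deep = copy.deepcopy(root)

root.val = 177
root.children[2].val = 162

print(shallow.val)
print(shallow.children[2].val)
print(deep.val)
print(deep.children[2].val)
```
10
162
10
11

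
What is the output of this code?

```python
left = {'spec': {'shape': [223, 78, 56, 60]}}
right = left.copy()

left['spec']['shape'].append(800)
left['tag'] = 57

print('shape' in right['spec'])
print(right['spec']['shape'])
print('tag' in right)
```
True
[223, 78, 56, 60, 800]
False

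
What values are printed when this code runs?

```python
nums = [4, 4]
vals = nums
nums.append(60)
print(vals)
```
[4, 4, 60]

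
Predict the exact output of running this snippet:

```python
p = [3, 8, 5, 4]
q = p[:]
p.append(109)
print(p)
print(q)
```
[3, 8, 5, 4, 109]
[3, 8, 5, 4]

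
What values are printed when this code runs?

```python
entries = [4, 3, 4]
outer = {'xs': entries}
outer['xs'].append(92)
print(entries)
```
[4, 3, 4, 92]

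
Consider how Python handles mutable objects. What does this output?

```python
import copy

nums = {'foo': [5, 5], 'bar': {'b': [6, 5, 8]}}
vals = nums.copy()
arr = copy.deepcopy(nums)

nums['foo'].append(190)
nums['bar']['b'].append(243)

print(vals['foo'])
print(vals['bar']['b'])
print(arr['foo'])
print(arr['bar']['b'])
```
[5, 5, 190]
[6, 5, 8, 243]
[5, 5]
[6, 5, 8]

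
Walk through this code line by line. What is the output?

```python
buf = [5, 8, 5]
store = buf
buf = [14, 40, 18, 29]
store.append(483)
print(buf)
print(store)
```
[14, 40, 18, 29]
[5, 8, 5, 483]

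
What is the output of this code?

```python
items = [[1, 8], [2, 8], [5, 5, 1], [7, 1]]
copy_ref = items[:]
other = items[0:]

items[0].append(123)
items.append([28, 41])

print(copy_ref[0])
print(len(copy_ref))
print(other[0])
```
[1, 8, 123]
4
[1, 8, 123]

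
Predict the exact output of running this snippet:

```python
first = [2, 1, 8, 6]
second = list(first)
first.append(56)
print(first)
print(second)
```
[2, 1, 8, 6, 56]
[2, 1, 8, 6]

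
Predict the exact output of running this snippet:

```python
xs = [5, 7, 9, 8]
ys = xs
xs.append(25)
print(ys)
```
[5, 7, 9, 8, 25]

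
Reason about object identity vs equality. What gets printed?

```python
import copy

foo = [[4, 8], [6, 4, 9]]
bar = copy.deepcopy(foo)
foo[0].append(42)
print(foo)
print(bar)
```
[[4, 8, 42], [6, 4, 9]]
[[4, 8], [6, 4, 9]]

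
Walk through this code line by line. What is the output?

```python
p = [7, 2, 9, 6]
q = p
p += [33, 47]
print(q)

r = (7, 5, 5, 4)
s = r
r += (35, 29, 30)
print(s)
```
[7, 2, 9, 6, 33, 47]
(7, 5, 5, 4)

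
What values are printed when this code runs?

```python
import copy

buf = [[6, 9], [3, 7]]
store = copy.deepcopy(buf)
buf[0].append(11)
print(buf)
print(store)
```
[[6, 9, 11], [3, 7]]
[[6, 9], [3, 7]]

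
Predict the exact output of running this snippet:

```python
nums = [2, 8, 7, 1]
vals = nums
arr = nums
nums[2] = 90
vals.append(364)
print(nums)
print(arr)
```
[2, 8, 90, 1, 364]
[2, 8, 90, 1, 364]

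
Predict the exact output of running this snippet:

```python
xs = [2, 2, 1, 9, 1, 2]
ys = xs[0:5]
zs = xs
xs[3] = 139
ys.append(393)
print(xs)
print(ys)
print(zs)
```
[2, 2, 1, 139, 1, 2]
[2, 2, 1, 9, 1, 393]
[2, 2, 1, 139, 1, 2]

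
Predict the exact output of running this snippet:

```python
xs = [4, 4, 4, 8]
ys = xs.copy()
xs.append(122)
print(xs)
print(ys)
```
[4, 4, 4, 8, 122]
[4, 4, 4, 8]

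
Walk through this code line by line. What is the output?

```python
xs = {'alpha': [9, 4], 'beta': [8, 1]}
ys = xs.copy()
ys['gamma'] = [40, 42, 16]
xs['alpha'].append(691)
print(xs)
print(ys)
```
{'alpha': [9, 4, 691], 'beta': [8, 1]}
{'alpha': [9, 4, 691], 'beta': [8, 1], 'gamma': [40, 42, 16]}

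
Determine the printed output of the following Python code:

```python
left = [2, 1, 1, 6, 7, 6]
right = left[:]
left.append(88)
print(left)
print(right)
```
[2, 1, 1, 6, 7, 6, 88]
[2, 1, 1, 6, 7, 6]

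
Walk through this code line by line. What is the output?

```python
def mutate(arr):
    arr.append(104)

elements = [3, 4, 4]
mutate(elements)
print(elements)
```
[3, 4, 4, 104]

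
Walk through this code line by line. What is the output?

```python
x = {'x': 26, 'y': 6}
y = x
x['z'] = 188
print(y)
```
{'x': 26, 'y': 6, 'z': 188}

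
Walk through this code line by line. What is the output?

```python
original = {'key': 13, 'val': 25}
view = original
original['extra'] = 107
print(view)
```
{'key': 13, 'val': 25, 'extra': 107}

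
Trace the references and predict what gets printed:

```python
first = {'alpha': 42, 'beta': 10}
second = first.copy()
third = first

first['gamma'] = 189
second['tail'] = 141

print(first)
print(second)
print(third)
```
{'alpha': 42, 'beta': 10, 'gamma': 189}
{'alpha': 42, 'beta': 10, 'tail': 141}
{'alpha': 42, 'beta': 10, 'gamma': 189}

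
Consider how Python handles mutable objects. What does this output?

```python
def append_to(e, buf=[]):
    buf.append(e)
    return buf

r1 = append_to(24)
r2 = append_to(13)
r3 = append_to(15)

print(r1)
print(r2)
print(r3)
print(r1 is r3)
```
[24, 13, 15]
[24, 13, 15]
[24, 13, 15]
True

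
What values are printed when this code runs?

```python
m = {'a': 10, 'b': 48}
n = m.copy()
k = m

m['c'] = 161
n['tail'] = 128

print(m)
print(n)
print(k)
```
{'a': 10, 'b': 48, 'c': 161}
{'a': 10, 'b': 48, 'tail': 128}
{'a': 10, 'b': 48, 'c': 161}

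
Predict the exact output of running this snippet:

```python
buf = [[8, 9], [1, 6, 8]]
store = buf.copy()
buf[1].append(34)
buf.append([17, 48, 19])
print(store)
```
[[8, 9], [1, 6, 8, 34]]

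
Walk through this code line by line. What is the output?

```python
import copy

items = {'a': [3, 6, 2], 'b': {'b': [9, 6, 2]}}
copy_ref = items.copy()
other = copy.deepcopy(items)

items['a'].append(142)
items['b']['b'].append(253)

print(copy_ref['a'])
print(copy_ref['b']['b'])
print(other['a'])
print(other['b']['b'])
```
[3, 6, 2, 142]
[9, 6, 2, 253]
[3, 6, 2]
[9, 6, 2]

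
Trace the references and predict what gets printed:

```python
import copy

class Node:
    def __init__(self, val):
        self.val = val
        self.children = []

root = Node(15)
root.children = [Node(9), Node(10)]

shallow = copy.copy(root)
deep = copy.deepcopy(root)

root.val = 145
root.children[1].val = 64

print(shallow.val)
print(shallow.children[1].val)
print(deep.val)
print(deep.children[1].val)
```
15
64
15
10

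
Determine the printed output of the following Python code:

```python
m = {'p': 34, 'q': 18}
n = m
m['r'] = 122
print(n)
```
{'p': 34, 'q': 18, 'r': 122}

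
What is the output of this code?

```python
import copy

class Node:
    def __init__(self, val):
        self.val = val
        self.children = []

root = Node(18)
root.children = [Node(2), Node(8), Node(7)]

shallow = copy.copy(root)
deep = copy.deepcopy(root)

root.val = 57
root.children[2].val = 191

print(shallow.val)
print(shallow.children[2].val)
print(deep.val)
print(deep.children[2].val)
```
18
191
18
7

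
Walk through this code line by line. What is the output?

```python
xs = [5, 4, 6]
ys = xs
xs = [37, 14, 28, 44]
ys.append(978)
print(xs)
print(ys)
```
[37, 14, 28, 44]
[5, 4, 6, 978]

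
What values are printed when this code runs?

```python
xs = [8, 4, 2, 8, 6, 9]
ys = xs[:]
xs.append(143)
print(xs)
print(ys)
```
[8, 4, 2, 8, 6, 9, 143]
[8, 4, 2, 8, 6, 9]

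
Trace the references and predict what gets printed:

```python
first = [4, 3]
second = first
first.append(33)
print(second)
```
[4, 3, 33]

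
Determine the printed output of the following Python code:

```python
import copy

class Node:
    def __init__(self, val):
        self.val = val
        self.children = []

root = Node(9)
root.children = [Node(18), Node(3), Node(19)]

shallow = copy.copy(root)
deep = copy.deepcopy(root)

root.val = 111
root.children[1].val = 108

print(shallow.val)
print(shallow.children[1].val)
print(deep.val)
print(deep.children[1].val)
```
9
108
9
3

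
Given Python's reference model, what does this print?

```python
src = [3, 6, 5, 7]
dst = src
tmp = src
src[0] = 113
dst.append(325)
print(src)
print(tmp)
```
[113, 6, 5, 7, 325]
[113, 6, 5, 7, 325]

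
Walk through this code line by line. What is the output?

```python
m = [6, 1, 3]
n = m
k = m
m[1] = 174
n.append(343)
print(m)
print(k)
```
[6, 174, 3, 343]
[6, 174, 3, 343]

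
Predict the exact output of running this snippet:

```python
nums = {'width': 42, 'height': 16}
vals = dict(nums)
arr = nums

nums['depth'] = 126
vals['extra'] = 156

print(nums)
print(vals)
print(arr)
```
{'width': 42, 'height': 16, 'depth': 126}
{'width': 42, 'height': 16, 'extra': 156}
{'width': 42, 'height': 16, 'depth': 126}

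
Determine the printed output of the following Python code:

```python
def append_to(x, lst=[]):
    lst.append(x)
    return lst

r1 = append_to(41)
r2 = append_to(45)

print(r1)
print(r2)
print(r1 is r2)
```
[41, 45]
[41, 45]
True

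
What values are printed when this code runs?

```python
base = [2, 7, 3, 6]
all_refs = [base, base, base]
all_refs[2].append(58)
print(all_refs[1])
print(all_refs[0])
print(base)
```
[2, 7, 3, 6, 58]
[2, 7, 3, 6, 58]
[2, 7, 3, 6, 58]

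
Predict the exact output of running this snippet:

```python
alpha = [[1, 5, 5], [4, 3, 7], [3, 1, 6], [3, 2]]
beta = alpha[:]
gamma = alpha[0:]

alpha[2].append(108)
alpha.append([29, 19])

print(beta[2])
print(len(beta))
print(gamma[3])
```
[3, 1, 6, 108]
4
[3, 2]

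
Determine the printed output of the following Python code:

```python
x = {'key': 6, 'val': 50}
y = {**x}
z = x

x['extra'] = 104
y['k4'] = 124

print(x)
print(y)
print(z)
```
{'key': 6, 'val': 50, 'extra': 104}
{'key': 6, 'val': 50, 'k4': 124}
{'key': 6, 'val': 50, 'extra': 104}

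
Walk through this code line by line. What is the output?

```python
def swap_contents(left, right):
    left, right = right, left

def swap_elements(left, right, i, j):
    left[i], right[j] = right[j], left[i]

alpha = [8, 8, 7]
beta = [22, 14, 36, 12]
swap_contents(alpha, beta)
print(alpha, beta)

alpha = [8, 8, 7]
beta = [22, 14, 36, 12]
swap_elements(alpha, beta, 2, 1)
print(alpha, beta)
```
[8, 8, 7] [22, 14, 36, 12]
[8, 8, 14] [22, 7, 36, 12]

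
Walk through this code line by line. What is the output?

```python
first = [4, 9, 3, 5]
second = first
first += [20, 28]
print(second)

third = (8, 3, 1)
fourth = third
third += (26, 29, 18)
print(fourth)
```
[4, 9, 3, 5, 20, 28]
(8, 3, 1)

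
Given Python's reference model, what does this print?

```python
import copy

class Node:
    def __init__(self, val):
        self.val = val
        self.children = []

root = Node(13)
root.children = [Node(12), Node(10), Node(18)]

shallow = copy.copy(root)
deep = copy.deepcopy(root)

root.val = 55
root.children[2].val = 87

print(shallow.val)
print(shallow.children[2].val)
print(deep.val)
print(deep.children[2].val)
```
13
87
13
18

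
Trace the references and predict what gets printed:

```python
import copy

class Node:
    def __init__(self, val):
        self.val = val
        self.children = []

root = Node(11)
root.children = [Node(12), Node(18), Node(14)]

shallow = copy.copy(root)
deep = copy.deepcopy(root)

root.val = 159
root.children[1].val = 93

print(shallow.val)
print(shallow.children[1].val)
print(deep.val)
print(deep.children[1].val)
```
11
93
11
18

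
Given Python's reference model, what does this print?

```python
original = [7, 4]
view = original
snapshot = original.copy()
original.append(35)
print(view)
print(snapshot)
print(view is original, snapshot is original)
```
[7, 4, 35]
[7, 4]
True False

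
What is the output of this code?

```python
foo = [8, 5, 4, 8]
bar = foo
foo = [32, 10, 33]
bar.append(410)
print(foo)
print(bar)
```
[32, 10, 33]
[8, 5, 4, 8, 410]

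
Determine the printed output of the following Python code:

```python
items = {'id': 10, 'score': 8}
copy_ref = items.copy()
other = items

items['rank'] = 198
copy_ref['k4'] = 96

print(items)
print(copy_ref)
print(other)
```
{'id': 10, 'score': 8, 'rank': 198}
{'id': 10, 'score': 8, 'k4': 96}
{'id': 10, 'score': 8, 'rank': 198}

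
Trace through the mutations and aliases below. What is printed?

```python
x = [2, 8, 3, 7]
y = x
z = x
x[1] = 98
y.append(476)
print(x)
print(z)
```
[2, 98, 3, 7, 476]
[2, 98, 3, 7, 476]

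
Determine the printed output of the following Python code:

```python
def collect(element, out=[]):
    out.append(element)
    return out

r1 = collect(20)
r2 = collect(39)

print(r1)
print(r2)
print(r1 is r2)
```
[20, 39]
[20, 39]
True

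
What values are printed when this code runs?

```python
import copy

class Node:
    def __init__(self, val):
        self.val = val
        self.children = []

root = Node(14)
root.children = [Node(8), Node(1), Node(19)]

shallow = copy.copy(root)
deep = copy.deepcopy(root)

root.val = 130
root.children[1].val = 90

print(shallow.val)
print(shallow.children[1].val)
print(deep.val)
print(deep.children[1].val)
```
14
90
14
1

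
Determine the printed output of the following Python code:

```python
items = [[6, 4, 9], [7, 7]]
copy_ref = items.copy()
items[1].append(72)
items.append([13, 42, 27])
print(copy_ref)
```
[[6, 4, 9], [7, 7, 72]]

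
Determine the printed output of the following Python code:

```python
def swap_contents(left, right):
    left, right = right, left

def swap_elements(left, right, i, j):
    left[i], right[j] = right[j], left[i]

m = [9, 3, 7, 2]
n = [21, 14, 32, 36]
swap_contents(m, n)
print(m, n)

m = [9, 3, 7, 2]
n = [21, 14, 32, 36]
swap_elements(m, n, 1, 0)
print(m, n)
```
[9, 3, 7, 2] [21, 14, 32, 36]
[9, 21, 7, 2] [3, 14, 32, 36]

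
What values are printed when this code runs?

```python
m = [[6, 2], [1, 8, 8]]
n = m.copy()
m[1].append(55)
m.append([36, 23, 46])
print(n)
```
[[6, 2], [1, 8, 8, 55]]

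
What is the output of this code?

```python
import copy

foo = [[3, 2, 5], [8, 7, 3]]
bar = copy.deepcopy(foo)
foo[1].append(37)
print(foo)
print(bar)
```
[[3, 2, 5], [8, 7, 3, 37]]
[[3, 2, 5], [8, 7, 3]]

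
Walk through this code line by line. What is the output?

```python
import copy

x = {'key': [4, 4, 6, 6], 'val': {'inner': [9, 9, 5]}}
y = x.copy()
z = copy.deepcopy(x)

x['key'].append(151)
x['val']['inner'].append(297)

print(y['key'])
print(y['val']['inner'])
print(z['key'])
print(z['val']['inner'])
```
[4, 4, 6, 6, 151]
[9, 9, 5, 297]
[4, 4, 6, 6]
[9, 9, 5]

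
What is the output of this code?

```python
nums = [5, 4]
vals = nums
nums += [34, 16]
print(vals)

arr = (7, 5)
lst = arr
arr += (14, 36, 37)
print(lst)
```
[5, 4, 34, 16]
(7, 5)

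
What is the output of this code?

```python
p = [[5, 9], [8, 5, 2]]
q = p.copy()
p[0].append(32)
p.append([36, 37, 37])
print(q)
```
[[5, 9, 32], [8, 5, 2]]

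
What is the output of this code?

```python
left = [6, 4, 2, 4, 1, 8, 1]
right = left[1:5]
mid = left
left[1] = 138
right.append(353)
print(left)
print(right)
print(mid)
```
[6, 138, 2, 4, 1, 8, 1]
[4, 2, 4, 1, 353]
[6, 138, 2, 4, 1, 8, 1]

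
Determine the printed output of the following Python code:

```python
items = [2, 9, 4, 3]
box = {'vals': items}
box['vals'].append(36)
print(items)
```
[2, 9, 4, 3, 36]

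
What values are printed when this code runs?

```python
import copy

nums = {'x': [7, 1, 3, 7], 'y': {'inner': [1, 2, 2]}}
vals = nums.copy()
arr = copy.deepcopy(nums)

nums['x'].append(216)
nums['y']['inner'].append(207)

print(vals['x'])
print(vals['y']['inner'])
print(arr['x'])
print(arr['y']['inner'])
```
[7, 1, 3, 7, 216]
[1, 2, 2, 207]
[7, 1, 3, 7]
[1, 2, 2]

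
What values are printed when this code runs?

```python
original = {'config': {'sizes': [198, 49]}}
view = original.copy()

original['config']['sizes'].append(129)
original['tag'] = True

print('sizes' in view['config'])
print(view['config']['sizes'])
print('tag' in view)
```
True
[198, 49, 129]
False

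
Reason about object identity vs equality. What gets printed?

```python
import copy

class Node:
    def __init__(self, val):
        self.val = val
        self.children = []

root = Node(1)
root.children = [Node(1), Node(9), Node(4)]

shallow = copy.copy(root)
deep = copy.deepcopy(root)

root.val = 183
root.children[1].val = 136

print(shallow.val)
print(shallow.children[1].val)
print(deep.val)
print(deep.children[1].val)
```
1
136
1
9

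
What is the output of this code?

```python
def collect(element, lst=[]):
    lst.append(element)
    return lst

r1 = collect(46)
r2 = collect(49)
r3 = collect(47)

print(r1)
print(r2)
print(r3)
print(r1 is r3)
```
[46, 49, 47]
[46, 49, 47]
[46, 49, 47]
True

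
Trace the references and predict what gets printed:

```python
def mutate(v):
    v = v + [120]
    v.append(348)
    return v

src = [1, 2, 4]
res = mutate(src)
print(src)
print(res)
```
[1, 2, 4]
[1, 2, 4, 120, 348]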